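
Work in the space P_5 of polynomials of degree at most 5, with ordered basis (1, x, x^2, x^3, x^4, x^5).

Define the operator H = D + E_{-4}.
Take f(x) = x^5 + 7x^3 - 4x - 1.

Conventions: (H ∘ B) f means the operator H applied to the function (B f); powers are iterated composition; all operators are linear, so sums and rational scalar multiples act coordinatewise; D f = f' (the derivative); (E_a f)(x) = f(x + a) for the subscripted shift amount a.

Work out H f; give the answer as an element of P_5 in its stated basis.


g(x) = x^5 - 15x^4 + 167x^3 - 703x^2 + 1612x - 1461

D f = 5x^4 + 21x^2 - 4
E_{-4} f = x^5 - 20x^4 + 167x^3 - 724x^2 + 1612x - 1457
(D + E_{-4}) f = x^5 - 15x^4 + 167x^3 - 703x^2 + 1612x - 1461


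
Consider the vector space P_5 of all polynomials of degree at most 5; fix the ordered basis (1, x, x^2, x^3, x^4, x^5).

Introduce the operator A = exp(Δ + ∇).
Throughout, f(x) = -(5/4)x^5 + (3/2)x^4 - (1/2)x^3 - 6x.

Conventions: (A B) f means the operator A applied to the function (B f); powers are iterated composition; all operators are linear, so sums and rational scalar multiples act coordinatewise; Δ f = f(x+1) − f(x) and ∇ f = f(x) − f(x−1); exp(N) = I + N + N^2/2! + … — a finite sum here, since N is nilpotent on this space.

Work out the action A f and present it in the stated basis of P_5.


order-1 term: -(25/2)x^4 + 12x^3 - 28x^2 + 12x - 31/2
order-2 term: -50x^3 + 36x^2 - 106x + 24
order-3 term: -100x^2 + 48x - 104
order-4 term: -100x + 24
order-5 term: -40
the series for exp(Δ + ∇) f terminates at order 5
exp(Δ + ∇) f = -(5/4)x^5 - 11x^4 - (77/2)x^3 - 92x^2 - 152x - 223/2

g(x) = -(5/4)x^5 - 11x^4 - (77/2)x^3 - 92x^2 - 152x - 223/2


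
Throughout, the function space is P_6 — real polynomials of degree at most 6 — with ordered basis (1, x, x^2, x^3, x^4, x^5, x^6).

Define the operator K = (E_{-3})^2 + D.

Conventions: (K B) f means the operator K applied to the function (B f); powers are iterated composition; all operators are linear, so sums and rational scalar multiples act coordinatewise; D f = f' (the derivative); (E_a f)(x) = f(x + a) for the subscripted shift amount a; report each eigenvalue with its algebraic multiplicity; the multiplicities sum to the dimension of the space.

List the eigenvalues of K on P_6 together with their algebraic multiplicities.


image of 1: 1
image of x: x - 5
image of x^2: x^2 - 10x + 36
image of x^3: x^3 - 15x^2 + 108x - 216
image of x^4: x^4 - 20x^3 + 216x^2 - 864x + 1296
image of x^5: x^5 - 25x^4 + 360x^3 - 2160x^2 + 6480x - 7776
image of x^6: x^6 - 30x^5 + 540x^4 - 4320x^3 + 19440x^2 - 46656x + 46656
the matrix is upper triangular; its diagonal is (1, 1, 1, 1, 1, 1, 1)
for a triangular matrix the eigenvalues are the diagonal entries, with algebraic multiplicity their repetition count

λ = 1 (multiplicity 7)


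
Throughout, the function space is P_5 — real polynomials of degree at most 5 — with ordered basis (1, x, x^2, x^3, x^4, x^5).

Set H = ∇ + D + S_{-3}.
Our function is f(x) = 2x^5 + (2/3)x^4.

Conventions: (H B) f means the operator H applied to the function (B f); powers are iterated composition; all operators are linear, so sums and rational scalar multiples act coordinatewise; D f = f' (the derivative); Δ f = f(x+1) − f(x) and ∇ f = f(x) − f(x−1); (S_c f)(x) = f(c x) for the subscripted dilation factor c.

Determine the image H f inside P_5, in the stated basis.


∇ f = 10x^4 - (52/3)x^3 + 16x^2 - (22/3)x + 4/3
D f = 10x^4 + (8/3)x^3
S_{-3} f = -486x^5 + 54x^4
(∇ + D + S_{-3}) f = -486x^5 + 74x^4 - (44/3)x^3 + 16x^2 - (22/3)x + 4/3

g(x) = -486x^5 + 74x^4 - (44/3)x^3 + 16x^2 - (22/3)x + 4/3


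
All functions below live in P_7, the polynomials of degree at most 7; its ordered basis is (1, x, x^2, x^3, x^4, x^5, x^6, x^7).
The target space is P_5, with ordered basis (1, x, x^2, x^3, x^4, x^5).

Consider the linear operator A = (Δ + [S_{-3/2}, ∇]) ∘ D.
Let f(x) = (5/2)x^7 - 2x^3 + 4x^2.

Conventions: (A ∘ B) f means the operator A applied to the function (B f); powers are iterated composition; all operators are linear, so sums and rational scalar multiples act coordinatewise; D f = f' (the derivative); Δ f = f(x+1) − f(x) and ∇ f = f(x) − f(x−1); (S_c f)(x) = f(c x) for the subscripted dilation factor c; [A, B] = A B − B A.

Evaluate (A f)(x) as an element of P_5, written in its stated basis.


the image equals g(x) = -(120855/64)x^5 + (246225/128)x^4 - (154175/32)x^3 + (340725/128)x^2 - (77793/64)x + 27371/128

D f = (35/2)x^6 - 6x^2 + 8x
Δ D f = 105x^5 + (525/2)x^4 + 350x^3 + (525/2)x^2 + 93x + 39/2
∇ D f = 105x^5 - (525/2)x^4 + 350x^3 - (525/2)x^2 + 93x - 7/2
S_{-3/2} ∇ D f = -(25515/32)x^5 - (42525/32)x^4 - (4725/4)x^3 - (4725/8)x^2 - (279/2)x - 7/2
S_{-3/2} D f = (25515/128)x^6 - (27/2)x^2 - 12x
∇ S_{-3/2} D f = (76545/64)x^5 - (382725/128)x^4 + (127575/32)x^3 - (382725/128)x^2 + (74817/64)x - 25323/128
[S_{-3/2}, ∇] D f = -(127575/64)x^5 + (212625/128)x^4 - (165375/32)x^3 + (307125/128)x^2 - (83745/64)x + 24875/128
(Δ + [S_{-3/2}, ∇]) D f = -(120855/64)x^5 + (246225/128)x^4 - (154175/32)x^3 + (340725/128)x^2 - (77793/64)x + 27371/128


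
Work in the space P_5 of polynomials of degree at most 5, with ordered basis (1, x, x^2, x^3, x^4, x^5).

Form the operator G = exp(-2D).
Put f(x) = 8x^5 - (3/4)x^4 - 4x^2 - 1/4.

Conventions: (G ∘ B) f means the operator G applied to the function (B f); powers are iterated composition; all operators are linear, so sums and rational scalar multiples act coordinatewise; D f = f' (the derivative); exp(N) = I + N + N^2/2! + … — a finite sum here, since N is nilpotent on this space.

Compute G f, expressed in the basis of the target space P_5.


order-1 term: -80x^4 + 6x^3 + 16x
order-2 term: 320x^3 - 18x^2 - 16
order-3 term: -640x^2 + 24x
order-4 term: 640x - 12
order-5 term: -256
the series for exp(-2D) f terminates at order 5
exp(-2D) f = 8x^5 - (323/4)x^4 + 326x^3 - 662x^2 + 680x - 1137/4

g(x) = 8x^5 - (323/4)x^4 + 326x^3 - 662x^2 + 680x - 1137/4


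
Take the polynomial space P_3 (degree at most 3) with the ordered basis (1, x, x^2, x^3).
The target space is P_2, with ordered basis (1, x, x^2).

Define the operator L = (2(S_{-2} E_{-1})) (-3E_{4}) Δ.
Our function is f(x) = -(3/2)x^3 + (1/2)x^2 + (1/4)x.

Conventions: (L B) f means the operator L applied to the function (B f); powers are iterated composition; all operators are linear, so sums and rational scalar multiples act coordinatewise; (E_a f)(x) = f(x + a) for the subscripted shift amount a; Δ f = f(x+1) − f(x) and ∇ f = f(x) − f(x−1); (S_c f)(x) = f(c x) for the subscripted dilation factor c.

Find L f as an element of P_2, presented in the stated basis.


the image equals g(x) = 108x^2 - 366x + 621/2

Δ f = -(9/2)x^2 - (7/2)x - 3/4
E_{4} Δ f = -(9/2)x^2 - (79/2)x - 347/4
(-3E_{4}) Δ f = (27/2)x^2 + (237/2)x + 1041/4
E_{-1} (-3E_{4}) Δ f = (27/2)x^2 + (183/2)x + 621/4
S_{-2} E_{-1} (-3E_{4}) Δ f = 54x^2 - 183x + 621/4
(2(S_{-2} E_{-1})) (-3E_{4}) Δ f = 108x^2 - 366x + 621/2


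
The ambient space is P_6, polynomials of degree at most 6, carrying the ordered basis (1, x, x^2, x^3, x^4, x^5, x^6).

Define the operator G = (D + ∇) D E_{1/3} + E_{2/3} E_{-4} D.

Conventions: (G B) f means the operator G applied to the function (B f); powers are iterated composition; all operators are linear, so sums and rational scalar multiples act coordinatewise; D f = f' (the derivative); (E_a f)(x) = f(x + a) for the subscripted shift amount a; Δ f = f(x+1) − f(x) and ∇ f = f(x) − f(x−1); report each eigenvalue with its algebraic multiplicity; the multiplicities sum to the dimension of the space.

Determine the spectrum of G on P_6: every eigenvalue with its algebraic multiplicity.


image of 1: 0
image of x: 1
image of x^2: 2x - 8/3
image of x^3: 3x^2 - 8x + 103/3
image of x^4: 4x^3 - 16x^2 + (412/3)x - 3928/27
image of x^5: 5x^4 - (80/3)x^3 + (1030/3)x^2 - (19640/27)x + 49985/81
image of x^6: 6x^5 - 40x^4 + (2060/3)x^3 - (19640/9)x^2 + (99970/27)x - 199904/81
the matrix is upper triangular; its diagonal is (0, 0, 0, 0, 0, 0, 0)
for a triangular matrix the eigenvalues are the diagonal entries, with algebraic multiplicity their repetition count

λ = 0 (multiplicity 7)


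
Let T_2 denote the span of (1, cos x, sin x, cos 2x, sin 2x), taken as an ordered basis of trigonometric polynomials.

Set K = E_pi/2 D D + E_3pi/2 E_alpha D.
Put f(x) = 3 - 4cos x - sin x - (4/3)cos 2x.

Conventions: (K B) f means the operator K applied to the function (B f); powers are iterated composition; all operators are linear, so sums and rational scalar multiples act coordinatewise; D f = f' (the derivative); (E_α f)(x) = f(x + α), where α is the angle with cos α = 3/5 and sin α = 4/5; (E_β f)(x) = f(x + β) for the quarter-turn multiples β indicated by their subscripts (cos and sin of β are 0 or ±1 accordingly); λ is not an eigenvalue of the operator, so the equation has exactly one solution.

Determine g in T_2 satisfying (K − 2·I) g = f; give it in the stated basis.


the result is g(x) = -3/2 + (27/10)cos x + (11/10)sin x - (1/3)cos 2x - (1/21)sin 2x

write g with unknown coordinates in the stated basis and equate coefficients in (K − 2·I) g = f
solving from the highest basis element down gives g = -3/2 + (27/10)cos x + (11/10)sin x - (1/3)cos 2x - (1/21)sin 2x
check: K g = (7/5)cos x + (6/5)sin x - 2cos 2x - (2/21)sin 2x
so K g − 2·g = 3 - 4cos x - sin x - (4/3)cos 2x = f ✓


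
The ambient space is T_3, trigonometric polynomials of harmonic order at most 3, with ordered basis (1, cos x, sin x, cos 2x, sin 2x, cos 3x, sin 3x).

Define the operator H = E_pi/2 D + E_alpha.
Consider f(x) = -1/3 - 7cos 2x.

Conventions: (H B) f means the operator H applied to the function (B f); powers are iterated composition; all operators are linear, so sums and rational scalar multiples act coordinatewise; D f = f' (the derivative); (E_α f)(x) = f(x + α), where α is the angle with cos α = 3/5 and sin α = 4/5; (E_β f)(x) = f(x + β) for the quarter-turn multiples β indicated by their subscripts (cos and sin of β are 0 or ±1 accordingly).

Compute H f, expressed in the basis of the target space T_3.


g(x) = -1/3 + (49/25)cos 2x - (182/25)sin 2x

D f = 14sin 2x
E_pi/2 D f = -14sin 2x
E_alpha f = -1/3 + (49/25)cos 2x + (168/25)sin 2x
(E_pi/2 D + E_alpha) f = -1/3 + (49/25)cos 2x - (182/25)sin 2x


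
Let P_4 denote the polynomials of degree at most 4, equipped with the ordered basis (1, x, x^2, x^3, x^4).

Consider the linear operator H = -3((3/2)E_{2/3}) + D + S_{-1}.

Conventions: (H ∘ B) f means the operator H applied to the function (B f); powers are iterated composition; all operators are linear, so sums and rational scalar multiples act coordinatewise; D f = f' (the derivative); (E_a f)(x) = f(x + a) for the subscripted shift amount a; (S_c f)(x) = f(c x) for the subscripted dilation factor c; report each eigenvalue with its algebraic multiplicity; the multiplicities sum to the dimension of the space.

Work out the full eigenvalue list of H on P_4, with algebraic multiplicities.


image of 1: -7/2
image of x: -(11/2)x - 2
image of x^2: -(7/2)x^2 - 4x - 2
image of x^3: -(11/2)x^3 - 6x^2 - 6x - 4/3
image of x^4: -(7/2)x^4 - 8x^3 - 12x^2 - (16/3)x - 8/9
the matrix is upper triangular; its diagonal is (-7/2, -11/2, -7/2, -11/2, -7/2)
for a triangular matrix the eigenvalues are the diagonal entries, with algebraic multiplicity their repetition count

λ = -11/2 (multiplicity 2), λ = -7/2 (multiplicity 3)


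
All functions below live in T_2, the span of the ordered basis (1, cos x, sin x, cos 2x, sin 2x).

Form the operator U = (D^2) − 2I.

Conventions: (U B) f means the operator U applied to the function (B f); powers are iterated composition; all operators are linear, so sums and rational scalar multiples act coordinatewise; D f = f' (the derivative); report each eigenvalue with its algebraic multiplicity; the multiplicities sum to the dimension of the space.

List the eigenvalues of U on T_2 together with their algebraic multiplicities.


λ = -6 (multiplicity 2), λ = -3 (multiplicity 2), λ = -2 (multiplicity 1)

image of 1: -2
image of cos x: -3cos x
image of sin x: -3sin x
image of cos 2x: -6cos 2x
image of sin 2x: -6sin 2x
the matrix is diagonal; its diagonal is (-2, -3, -3, -6, -6)
for a triangular matrix the eigenvalues are the diagonal entries, with algebraic multiplicity their repetition count


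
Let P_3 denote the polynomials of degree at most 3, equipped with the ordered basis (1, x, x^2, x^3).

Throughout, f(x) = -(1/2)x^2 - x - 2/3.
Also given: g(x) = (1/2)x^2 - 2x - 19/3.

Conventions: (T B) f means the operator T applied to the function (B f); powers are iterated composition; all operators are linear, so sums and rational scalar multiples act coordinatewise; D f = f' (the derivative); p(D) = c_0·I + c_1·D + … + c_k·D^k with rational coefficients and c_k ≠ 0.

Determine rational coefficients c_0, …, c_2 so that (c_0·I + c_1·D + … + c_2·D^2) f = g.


p(D) = -I + 3·D + 4·D^2, i.e. c_0 = -1, c_1 = 3, c_2 = 4

D^0 f = -(1/2)x^2 - x - 2/3
D^1 f = -x - 1
D^2 f = -1
matching coefficients of g against c_0 f + c_1 Df + … from the top degree down determines the c_i
solution: c_0 = -1, c_1 = 3, c_2 = 4


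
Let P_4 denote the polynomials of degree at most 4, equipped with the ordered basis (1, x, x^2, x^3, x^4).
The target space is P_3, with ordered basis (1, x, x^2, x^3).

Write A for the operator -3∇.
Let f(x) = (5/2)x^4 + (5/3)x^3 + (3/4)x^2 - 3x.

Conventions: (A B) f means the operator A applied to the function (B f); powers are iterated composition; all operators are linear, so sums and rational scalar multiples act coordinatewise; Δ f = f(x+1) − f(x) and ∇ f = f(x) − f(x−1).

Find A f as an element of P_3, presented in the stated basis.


∇ f = 10x^3 - 10x^2 + (13/2)x - 55/12
(-3∇) f = -30x^3 + 30x^2 - (39/2)x + 55/4

the result is g(x) = -30x^3 + 30x^2 - (39/2)x + 55/4


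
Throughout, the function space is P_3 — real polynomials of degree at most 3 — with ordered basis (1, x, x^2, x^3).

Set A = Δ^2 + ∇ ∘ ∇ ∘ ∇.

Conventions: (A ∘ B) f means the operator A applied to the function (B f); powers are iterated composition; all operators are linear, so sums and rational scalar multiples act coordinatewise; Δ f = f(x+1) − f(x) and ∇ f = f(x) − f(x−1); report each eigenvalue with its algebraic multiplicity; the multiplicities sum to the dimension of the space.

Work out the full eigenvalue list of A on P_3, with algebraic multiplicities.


λ = 0 (multiplicity 4)

image of 1: 0
image of x: 0
image of x^2: 2
image of x^3: 6x + 12
the matrix is upper triangular; its diagonal is (0, 0, 0, 0)
for a triangular matrix the eigenvalues are the diagonal entries, with algebraic multiplicity their repetition count


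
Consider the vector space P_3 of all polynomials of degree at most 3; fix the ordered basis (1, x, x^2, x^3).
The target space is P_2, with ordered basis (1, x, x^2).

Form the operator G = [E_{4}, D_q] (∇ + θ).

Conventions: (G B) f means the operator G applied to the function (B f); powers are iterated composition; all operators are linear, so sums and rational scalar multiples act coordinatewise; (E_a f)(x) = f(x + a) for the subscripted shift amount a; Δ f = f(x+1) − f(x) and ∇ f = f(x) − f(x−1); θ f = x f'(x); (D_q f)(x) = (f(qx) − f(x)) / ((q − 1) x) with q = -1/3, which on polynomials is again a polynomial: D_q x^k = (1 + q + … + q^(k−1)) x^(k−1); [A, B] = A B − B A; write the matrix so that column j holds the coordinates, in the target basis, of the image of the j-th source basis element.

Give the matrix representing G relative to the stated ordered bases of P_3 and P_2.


image of 1: 0
image of x: 0
image of x^2: -32/3
image of x^3: -(16/3)x - 368/3
each image's coordinates form column j of the matrix

the matrix is [[0, 0, -32/3, -368/3]; [0, 0, 0, -16/3]; [0, 0, 0, 0]] (rows listed top to bottom)


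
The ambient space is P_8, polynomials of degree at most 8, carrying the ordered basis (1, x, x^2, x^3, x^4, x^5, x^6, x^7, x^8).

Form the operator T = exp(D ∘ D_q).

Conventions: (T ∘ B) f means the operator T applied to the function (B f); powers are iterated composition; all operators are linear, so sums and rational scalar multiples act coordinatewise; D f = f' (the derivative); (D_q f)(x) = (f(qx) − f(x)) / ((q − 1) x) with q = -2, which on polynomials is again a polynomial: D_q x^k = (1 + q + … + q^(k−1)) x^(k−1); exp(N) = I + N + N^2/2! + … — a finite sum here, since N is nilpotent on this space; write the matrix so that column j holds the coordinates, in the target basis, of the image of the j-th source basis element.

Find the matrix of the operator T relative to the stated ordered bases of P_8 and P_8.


image of 1: 1
image of x: x
image of x^2: x^2 - 1
image of x^3: x^3 + 6x
image of x^4: x^4 - 15x^2 + 15/2
image of x^5: x^5 + 44x^3 + 132x
image of x^6: x^6 - 105x^4 + (1575/2)x^2 - 525/2
image of x^7: x^7 + 258x^5 + 5676x^3 + 11352x
image of x^8: x^8 - 595x^6 + (62475/2)x^4 - (312375/2)x^2 + 312375/8
each image's coordinates form column j of the matrix

the matrix is [[1, 0, -1, 0, 15/2, 0, -525/2, 0, 312375/8]; [0, 1, 0, 6, 0, 132, 0, 11352, 0]; [0, 0, 1, 0, -15, 0, 1575/2, 0, -312375/2]; [0, 0, 0, 1, 0, 44, 0, 5676, 0]; [0, 0, 0, 0, 1, 0, -105, 0, 62475/2]; [0, 0, 0, 0, 0, 1, 0, 258, 0]; [0, 0, 0, 0, 0, 0, 1, 0, -595]; [0, 0, 0, 0, 0, 0, 0, 1, 0]; [0, 0, 0, 0, 0, 0, 0, 0, 1]] (rows listed top to bottom)


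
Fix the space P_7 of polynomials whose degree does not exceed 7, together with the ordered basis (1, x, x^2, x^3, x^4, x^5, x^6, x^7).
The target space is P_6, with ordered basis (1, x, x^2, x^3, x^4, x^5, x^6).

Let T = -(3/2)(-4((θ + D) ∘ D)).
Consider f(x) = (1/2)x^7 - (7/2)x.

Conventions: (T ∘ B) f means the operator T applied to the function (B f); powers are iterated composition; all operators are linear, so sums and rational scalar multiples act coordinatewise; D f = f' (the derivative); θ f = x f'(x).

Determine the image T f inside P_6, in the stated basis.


D f = (7/2)x^6 - 7/2
θ D f = 21x^6
D D f = 21x^5
(θ + D) D f = 21x^6 + 21x^5
(-4((θ + D) ∘ D)) f = -84x^6 - 84x^5
(-(3/2)(-4((θ + D) ∘ D))) f = 126x^6 + 126x^5

the image equals g(x) = 126x^6 + 126x^5


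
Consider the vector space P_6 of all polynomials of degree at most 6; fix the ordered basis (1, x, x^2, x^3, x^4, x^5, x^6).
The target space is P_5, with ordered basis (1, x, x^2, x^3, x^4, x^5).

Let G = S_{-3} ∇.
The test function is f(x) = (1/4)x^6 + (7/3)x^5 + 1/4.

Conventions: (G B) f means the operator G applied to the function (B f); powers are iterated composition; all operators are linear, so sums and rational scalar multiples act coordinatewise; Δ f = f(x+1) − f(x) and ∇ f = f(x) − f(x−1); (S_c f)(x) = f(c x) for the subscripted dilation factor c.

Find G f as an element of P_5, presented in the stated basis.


the image equals g(x) = -(729/2)x^5 + (2565/4)x^4 + 495x^3 + (705/4)x^2 + (61/2)x + 25/12

∇ f = (3/2)x^5 + (95/12)x^4 - (55/3)x^3 + (235/12)x^2 - (61/6)x + 25/12
S_{-3} ∇ f = -(729/2)x^5 + (2565/4)x^4 + 495x^3 + (705/4)x^2 + (61/2)x + 25/12


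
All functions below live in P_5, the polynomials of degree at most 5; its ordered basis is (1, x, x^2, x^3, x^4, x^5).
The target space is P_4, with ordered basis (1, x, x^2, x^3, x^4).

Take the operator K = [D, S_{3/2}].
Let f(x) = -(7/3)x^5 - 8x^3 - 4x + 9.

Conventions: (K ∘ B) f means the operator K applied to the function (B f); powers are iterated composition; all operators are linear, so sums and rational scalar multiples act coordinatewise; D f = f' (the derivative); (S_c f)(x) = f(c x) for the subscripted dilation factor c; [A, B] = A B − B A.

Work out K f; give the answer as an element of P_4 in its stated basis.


the result is g(x) = -(945/32)x^4 - 27x^2 - 2

S_{3/2} f = -(567/32)x^5 - 27x^3 - 6x + 9
D S_{3/2} f = -(2835/32)x^4 - 81x^2 - 6
D f = -(35/3)x^4 - 24x^2 - 4
S_{3/2} D f = -(945/16)x^4 - 54x^2 - 4
[D, S_{3/2}] f = -(945/32)x^4 - 27x^2 - 2


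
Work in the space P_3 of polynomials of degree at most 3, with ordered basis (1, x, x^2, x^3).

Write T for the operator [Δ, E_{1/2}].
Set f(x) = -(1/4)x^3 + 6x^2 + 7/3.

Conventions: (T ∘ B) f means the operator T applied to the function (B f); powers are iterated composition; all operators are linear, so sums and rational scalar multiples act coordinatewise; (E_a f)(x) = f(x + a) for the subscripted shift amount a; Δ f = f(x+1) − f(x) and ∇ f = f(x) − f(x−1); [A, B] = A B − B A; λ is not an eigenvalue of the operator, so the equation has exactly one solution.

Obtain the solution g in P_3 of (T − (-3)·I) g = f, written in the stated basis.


write g with unknown coordinates in the stated basis and equate coefficients in (T − (-3)·I) g = f
solving from the highest basis element down gives g = -(1/12)x^3 + 2x^2 + 7/9
check: T g = 0
so T g − (-3)·g = -(1/4)x^3 + 6x^2 + 7/3 = f ✓

the image equals g(x) = -(1/12)x^3 + 2x^2 + 7/9


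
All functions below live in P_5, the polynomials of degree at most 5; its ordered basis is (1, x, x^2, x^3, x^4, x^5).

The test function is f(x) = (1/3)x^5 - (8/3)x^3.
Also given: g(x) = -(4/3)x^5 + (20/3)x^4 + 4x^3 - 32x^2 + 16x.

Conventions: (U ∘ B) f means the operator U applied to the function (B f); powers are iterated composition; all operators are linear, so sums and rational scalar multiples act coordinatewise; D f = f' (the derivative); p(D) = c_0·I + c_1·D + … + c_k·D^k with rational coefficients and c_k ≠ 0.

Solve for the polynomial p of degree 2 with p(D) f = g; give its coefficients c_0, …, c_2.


c_0 = -4, c_1 = 4, c_2 = -1

D^0 f = (1/3)x^5 - (8/3)x^3
D^1 f = (5/3)x^4 - 8x^2
D^2 f = (20/3)x^3 - 16x
matching coefficients of g against c_0 f + c_1 Df + … from the top degree down determines the c_i
solution: c_0 = -4, c_1 = 4, c_2 = -1


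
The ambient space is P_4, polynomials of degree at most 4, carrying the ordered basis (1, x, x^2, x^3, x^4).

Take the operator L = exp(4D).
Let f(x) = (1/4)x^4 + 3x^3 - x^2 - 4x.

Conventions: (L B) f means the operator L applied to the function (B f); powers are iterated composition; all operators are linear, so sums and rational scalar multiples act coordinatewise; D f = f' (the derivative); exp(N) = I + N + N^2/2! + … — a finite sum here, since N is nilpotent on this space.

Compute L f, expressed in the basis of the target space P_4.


g(x) = (1/4)x^4 + 7x^3 + 59x^2 + 196x + 224

order-1 term: 4x^3 + 36x^2 - 8x - 16
order-2 term: 24x^2 + 144x - 16
order-3 term: 64x + 192
order-4 term: 64
the series for exp(4D) f terminates at order 4
exp(4D) f = (1/4)x^4 + 7x^3 + 59x^2 + 196x + 224


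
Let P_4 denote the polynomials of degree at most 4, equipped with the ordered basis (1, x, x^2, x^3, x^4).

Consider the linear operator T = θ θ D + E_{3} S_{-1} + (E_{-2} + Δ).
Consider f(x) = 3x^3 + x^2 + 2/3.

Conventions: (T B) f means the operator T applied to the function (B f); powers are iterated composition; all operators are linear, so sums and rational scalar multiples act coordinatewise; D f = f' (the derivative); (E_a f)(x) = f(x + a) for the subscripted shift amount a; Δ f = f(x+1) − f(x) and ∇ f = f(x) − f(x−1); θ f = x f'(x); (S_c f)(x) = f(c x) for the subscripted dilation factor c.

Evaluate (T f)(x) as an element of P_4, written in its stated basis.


D f = 9x^2 + 2x
θ D f = 18x^2 + 2x
θ θ D f = 36x^2 + 2x
S_{-1} f = -3x^3 + x^2 + 2/3
E_{3} S_{-1} f = -3x^3 - 26x^2 - 75x - 214/3
E_{-2} f = 3x^3 - 17x^2 + 32x - 58/3
Δ f = 9x^2 + 11x + 4
(E_{-2} + Δ) f = 3x^3 - 8x^2 + 43x - 46/3
(θ θ D + E_{3} S_{-1} + (E_{-2} + Δ)) f = 2x^2 - 30x - 260/3

the result is g(x) = 2x^2 - 30x - 260/3


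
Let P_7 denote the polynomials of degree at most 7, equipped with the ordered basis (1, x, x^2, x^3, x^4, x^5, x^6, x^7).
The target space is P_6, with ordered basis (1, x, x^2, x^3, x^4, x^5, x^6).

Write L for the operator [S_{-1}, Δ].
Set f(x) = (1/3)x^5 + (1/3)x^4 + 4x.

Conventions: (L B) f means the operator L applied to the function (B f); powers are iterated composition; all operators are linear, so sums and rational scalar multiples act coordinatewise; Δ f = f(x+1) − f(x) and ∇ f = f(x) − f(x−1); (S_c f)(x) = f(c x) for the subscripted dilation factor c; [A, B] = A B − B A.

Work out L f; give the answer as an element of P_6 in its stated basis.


the result is g(x) = (10/3)x^4 - (8/3)x^3 + (20/3)x^2 - (8/3)x + 26/3

Δ f = (5/3)x^4 + (14/3)x^3 + (16/3)x^2 + 3x + 14/3
S_{-1} Δ f = (5/3)x^4 - (14/3)x^3 + (16/3)x^2 - 3x + 14/3
S_{-1} f = -(1/3)x^5 + (1/3)x^4 - 4x
Δ S_{-1} f = -(5/3)x^4 - 2x^3 - (4/3)x^2 - (1/3)x - 4
[S_{-1}, Δ] f = (10/3)x^4 - (8/3)x^3 + (20/3)x^2 - (8/3)x + 26/3


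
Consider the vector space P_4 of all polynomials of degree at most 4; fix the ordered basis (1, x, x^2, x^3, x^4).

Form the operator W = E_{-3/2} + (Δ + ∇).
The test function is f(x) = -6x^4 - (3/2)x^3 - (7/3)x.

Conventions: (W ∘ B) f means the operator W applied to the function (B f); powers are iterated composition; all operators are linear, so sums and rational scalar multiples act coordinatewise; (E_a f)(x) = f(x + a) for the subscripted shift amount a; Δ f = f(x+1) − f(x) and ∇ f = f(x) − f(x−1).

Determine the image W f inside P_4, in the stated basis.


E_{-3/2} f = -6x^4 + (69/2)x^3 - (297/4)x^2 + (1645/24)x - 349/16
Δ f = -24x^3 - (81/2)x^2 - (57/2)x - 59/6
∇ f = -24x^3 + (63/2)x^2 - (39/2)x + 13/6
(Δ + ∇) f = -48x^3 - 9x^2 - 48x - 23/3
(E_{-3/2} + (Δ + ∇)) f = -6x^4 - (27/2)x^3 - (333/4)x^2 + (493/24)x - 1415/48

the image equals g(x) = -6x^4 - (27/2)x^3 - (333/4)x^2 + (493/24)x - 1415/48


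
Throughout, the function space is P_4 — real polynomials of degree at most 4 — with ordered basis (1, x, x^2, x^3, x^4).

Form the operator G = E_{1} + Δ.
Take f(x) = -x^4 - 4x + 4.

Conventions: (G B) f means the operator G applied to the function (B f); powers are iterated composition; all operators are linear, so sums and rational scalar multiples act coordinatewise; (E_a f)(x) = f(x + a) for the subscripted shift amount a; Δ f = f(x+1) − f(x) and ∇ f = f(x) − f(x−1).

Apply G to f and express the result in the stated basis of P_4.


E_{1} f = -x^4 - 4x^3 - 6x^2 - 8x - 1
Δ f = -4x^3 - 6x^2 - 4x - 5
(E_{1} + Δ) f = -x^4 - 8x^3 - 12x^2 - 12x - 6

the image equals g(x) = -x^4 - 8x^3 - 12x^2 - 12x - 6


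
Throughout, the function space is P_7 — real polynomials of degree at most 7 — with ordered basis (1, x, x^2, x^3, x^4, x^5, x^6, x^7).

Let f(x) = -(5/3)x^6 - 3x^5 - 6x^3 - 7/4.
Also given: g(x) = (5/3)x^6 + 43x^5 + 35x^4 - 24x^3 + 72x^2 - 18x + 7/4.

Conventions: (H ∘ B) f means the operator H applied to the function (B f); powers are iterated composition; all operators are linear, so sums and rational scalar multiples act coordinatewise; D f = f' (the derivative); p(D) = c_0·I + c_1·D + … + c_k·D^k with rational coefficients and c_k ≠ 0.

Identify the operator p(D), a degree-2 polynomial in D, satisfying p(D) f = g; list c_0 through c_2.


p(D) = -I − 4·D + (1/2)·D^2, i.e. c_0 = -1, c_1 = -4, c_2 = 1/2

D^0 f = -(5/3)x^6 - 3x^5 - 6x^3 - 7/4
D^1 f = -10x^5 - 15x^4 - 18x^2
D^2 f = -50x^4 - 60x^3 - 36x
matching coefficients of g against c_0 f + c_1 Df + … from the top degree down determines the c_i
solution: c_0 = -1, c_1 = -4, c_2 = 1/2


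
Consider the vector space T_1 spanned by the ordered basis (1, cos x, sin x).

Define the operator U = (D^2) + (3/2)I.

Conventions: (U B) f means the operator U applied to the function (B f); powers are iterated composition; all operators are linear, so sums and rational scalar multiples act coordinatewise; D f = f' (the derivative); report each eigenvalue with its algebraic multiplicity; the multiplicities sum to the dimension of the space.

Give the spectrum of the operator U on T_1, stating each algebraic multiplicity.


image of 1: 3/2
image of cos x: (1/2)cos x
image of sin x: (1/2)sin x
the matrix is diagonal; its diagonal is (3/2, 1/2, 1/2)
for a triangular matrix the eigenvalues are the diagonal entries, with algebraic multiplicity their repetition count

λ = 1/2 (multiplicity 2), λ = 3/2 (multiplicity 1)


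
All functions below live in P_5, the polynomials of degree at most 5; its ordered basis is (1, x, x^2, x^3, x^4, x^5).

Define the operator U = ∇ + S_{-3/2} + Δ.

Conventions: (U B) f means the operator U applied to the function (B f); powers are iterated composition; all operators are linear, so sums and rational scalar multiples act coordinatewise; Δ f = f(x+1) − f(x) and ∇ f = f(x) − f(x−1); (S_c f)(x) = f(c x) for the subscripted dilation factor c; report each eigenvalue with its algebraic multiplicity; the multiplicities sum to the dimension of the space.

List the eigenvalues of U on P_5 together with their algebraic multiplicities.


image of 1: 1
image of x: -(3/2)x + 2
image of x^2: (9/4)x^2 + 4x
image of x^3: -(27/8)x^3 + 6x^2 + 2
image of x^4: (81/16)x^4 + 8x^3 + 8x
image of x^5: -(243/32)x^5 + 10x^4 + 20x^2 + 2
the matrix is upper triangular; its diagonal is (1, -3/2, 9/4, -27/8, 81/16, -243/32)
for a triangular matrix the eigenvalues are the diagonal entries, with algebraic multiplicity their repetition count

λ = -243/32 (multiplicity 1), λ = -27/8 (multiplicity 1), λ = -3/2 (multiplicity 1), λ = 1 (multiplicity 1), λ = 9/4 (multiplicity 1), λ = 81/16 (multiplicity 1)


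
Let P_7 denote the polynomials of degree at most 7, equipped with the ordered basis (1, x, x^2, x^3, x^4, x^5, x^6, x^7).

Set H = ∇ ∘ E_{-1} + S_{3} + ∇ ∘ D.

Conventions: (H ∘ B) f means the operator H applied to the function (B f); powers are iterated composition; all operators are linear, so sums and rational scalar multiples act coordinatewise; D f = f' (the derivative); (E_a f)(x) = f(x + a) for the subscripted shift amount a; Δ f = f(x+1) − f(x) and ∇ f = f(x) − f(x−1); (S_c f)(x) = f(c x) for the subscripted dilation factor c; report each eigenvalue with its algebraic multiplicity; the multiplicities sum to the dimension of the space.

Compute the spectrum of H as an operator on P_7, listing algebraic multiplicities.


image of 1: 1
image of x: 3x + 1
image of x^2: 9x^2 + 2x - 1
image of x^3: 27x^3 + 3x^2 - 3x + 4
image of x^4: 81x^4 + 4x^3 - 6x^2 + 16x - 11
image of x^5: 243x^5 + 5x^4 - 10x^3 + 40x^2 - 55x + 26
image of x^6: 729x^6 + 6x^5 - 15x^4 + 80x^3 - 165x^2 + 156x - 57
image of x^7: 2187x^7 + 7x^6 - 21x^5 + 140x^4 - 385x^3 + 546x^2 - 399x + 120
the matrix is upper triangular; its diagonal is (1, 3, 9, 27, 81, 243, 729, 2187)
for a triangular matrix the eigenvalues are the diagonal entries, with algebraic multiplicity their repetition count

λ = 1 (multiplicity 1), λ = 3 (multiplicity 1), λ = 9 (multiplicity 1), λ = 27 (multiplicity 1), λ = 81 (multiplicity 1), λ = 243 (multiplicity 1), λ = 729 (multiplicity 1), λ = 2187 (multiplicity 1)


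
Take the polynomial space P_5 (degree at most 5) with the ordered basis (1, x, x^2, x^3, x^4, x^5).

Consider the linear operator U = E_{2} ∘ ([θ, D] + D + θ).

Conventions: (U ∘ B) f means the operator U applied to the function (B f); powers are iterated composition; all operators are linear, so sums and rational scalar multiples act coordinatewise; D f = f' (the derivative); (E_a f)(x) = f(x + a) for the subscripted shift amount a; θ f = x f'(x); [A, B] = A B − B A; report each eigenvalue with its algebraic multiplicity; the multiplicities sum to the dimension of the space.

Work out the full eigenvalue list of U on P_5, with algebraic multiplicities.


λ = 0 (multiplicity 1), λ = 1 (multiplicity 1), λ = 2 (multiplicity 1), λ = 3 (multiplicity 1), λ = 4 (multiplicity 1), λ = 5 (multiplicity 1)

image of 1: 0
image of x: x + 2
image of x^2: 2x^2 + 8x + 8
image of x^3: 3x^3 + 18x^2 + 36x + 24
image of x^4: 4x^4 + 32x^3 + 96x^2 + 128x + 64
image of x^5: 5x^5 + 50x^4 + 200x^3 + 400x^2 + 400x + 160
the matrix is upper triangular; its diagonal is (0, 1, 2, 3, 4, 5)
for a triangular matrix the eigenvalues are the diagonal entries, with algebraic multiplicity their repetition count


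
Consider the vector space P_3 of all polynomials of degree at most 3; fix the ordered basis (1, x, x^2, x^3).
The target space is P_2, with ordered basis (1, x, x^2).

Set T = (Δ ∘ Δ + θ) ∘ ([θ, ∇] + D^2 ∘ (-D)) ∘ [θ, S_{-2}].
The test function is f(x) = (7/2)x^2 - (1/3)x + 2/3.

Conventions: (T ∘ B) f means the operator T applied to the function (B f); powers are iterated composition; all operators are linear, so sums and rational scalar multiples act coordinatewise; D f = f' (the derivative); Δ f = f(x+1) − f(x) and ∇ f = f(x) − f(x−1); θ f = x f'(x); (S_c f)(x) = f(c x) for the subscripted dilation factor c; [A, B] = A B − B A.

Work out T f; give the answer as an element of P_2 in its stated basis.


S_{-2} f = 14x^2 + (2/3)x + 2/3
θ S_{-2} f = 28x^2 + (2/3)x
θ f = 7x^2 - (1/3)x
S_{-2} θ f = 28x^2 + (2/3)x
[θ, S_{-2}] f = 0
∇ [θ, S_{-2}] f = 0
θ ∇ [θ, S_{-2}] f = 0
θ [θ, S_{-2}] f = 0
∇ θ [θ, S_{-2}] f = 0
[θ, ∇] [θ, S_{-2}] f = 0
D [θ, S_{-2}] f = 0
(-D) [θ, S_{-2}] f = 0
D (-D) [θ, S_{-2}] f = 0
D D (-D) [θ, S_{-2}] f = 0
([θ, ∇] + D^2 ∘ (-D)) [θ, S_{-2}] f = 0
Δ ([θ, ∇] + D^2 ∘ (-D)) [θ, S_{-2}] f = 0
Δ Δ ([θ, ∇] + D^2 ∘ (-D)) [θ, S_{-2}] f = 0
θ ([θ, ∇] + D^2 ∘ (-D)) [θ, S_{-2}] f = 0
(Δ ∘ Δ + θ) ([θ, ∇] + D^2 ∘ (-D)) [θ, S_{-2}] f = 0

the result is g(x) = 0


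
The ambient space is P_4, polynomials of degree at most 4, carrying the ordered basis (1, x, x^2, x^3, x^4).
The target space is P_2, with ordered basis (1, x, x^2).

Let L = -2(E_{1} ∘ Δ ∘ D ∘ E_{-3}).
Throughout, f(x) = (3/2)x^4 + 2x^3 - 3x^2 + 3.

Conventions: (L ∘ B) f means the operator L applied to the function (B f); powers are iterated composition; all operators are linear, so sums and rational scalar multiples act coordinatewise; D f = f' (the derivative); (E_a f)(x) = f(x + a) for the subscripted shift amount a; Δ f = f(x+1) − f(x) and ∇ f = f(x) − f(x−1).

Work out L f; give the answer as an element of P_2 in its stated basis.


the result is g(x) = -36x^2 + 84x - 36

E_{-3} f = (3/2)x^4 - 16x^3 + 60x^2 - 90x + 87/2
D E_{-3} f = 6x^3 - 48x^2 + 120x - 90
Δ D E_{-3} f = 18x^2 - 78x + 78
E_{1} Δ D E_{-3} f = 18x^2 - 42x + 18
(-2(E_{1} ∘ Δ ∘ D ∘ E_{-3})) f = -36x^2 + 84x - 36


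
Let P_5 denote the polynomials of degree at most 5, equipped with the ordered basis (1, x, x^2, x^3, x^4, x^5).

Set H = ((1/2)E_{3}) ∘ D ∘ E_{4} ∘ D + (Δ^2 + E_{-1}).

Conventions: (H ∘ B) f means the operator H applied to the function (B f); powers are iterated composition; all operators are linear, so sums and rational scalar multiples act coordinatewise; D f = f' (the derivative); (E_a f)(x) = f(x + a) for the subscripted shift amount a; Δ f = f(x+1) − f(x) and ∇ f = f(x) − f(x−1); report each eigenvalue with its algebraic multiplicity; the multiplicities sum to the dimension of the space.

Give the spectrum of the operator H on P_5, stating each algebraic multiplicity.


λ = 1 (multiplicity 6)

image of 1: 1
image of x: x - 1
image of x^2: x^2 - 2x + 4
image of x^3: x^3 - 3x^2 + 12x + 26
image of x^4: x^4 - 4x^3 + 24x^2 + 104x + 309
image of x^5: x^5 - 5x^4 + 40x^3 + 260x^2 + 1545x + 3459
the matrix is upper triangular; its diagonal is (1, 1, 1, 1, 1, 1)
for a triangular matrix the eigenvalues are the diagonal entries, with algebraic multiplicity their repetition count


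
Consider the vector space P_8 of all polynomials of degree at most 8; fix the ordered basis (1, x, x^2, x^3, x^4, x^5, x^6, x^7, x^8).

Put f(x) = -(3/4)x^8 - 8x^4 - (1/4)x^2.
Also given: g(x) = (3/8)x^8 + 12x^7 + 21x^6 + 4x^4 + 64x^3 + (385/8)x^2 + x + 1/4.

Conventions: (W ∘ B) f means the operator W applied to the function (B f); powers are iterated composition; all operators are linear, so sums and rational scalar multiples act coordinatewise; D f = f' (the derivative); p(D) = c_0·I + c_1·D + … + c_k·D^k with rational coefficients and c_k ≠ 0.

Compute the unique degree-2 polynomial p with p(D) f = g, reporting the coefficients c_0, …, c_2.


D^0 f = -(3/4)x^8 - 8x^4 - (1/4)x^2
D^1 f = -6x^7 - 32x^3 - (1/2)x
D^2 f = -42x^6 - 96x^2 - 1/2
matching coefficients of g against c_0 f + c_1 Df + … from the top degree down determines the c_i
solution: c_0 = -1/2, c_1 = -2, c_2 = -1/2

c_0 = -1/2, c_1 = -2, c_2 = -1/2


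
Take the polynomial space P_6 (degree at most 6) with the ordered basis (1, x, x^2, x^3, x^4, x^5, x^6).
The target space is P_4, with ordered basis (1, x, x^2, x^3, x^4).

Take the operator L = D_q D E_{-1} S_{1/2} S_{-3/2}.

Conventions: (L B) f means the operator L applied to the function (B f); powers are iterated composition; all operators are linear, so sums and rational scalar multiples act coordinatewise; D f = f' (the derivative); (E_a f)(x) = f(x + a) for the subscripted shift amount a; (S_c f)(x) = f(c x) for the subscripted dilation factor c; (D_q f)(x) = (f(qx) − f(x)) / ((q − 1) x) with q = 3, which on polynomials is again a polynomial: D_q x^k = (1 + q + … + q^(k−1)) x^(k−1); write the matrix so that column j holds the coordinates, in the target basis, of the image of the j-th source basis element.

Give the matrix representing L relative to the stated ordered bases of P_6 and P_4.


image of 1: 0
image of x: 0
image of x^2: 9/8
image of x^3: -(81/16)x + 81/32
image of x^4: (1053/64)x^2 - (243/16)x + 243/64
image of x^5: -(6075/128)x^3 + (15795/256)x^2 - (3645/128)x + 1215/256
image of x^6: (264627/2048)x^4 - (54675/256)x^3 + (142155/1024)x^2 - (10935/256)x + 10935/2048
each image's coordinates form column j of the matrix

the matrix is [[0, 0, 9/8, 81/32, 243/64, 1215/256, 10935/2048]; [0, 0, 0, -81/16, -243/16, -3645/128, -10935/256]; [0, 0, 0, 0, 1053/64, 15795/256, 142155/1024]; [0, 0, 0, 0, 0, -6075/128, -54675/256]; [0, 0, 0, 0, 0, 0, 264627/2048]] (rows listed top to bottom)


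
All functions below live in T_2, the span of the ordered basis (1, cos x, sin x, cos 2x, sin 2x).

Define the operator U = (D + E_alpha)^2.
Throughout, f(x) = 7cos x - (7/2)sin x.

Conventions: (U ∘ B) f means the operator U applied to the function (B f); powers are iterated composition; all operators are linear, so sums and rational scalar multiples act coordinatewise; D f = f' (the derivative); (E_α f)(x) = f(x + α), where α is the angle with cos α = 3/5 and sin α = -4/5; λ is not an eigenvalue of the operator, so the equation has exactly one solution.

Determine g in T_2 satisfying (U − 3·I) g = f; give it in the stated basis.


write g with unknown coordinates in the stated basis and equate coefficients in (U − 3·I) g = f
solving from the highest basis element down gives g = -(448/181)cos x + (553/362)sin x
check: U g = -(77/181)cos x + (196/181)sin x
so U g − 3·g = 7cos x - (7/2)sin x = f ✓

g(x) = -(448/181)cos x + (553/362)sin x


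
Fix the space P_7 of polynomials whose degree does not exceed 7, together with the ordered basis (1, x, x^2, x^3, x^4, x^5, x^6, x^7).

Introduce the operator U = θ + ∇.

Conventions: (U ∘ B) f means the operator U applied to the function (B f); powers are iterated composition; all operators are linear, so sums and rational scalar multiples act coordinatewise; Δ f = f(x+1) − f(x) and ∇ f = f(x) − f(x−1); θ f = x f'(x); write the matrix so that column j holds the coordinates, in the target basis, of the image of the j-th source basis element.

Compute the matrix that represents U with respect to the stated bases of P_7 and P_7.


the matrix is [[0, 1, -1, 1, -1, 1, -1, 1]; [0, 1, 2, -3, 4, -5, 6, -7]; [0, 0, 2, 3, -6, 10, -15, 21]; [0, 0, 0, 3, 4, -10, 20, -35]; [0, 0, 0, 0, 4, 5, -15, 35]; [0, 0, 0, 0, 0, 5, 6, -21]; [0, 0, 0, 0, 0, 0, 6, 7]; [0, 0, 0, 0, 0, 0, 0, 7]] (rows listed top to bottom)

image of 1: 0
image of x: x + 1
image of x^2: 2x^2 + 2x - 1
image of x^3: 3x^3 + 3x^2 - 3x + 1
image of x^4: 4x^4 + 4x^3 - 6x^2 + 4x - 1
image of x^5: 5x^5 + 5x^4 - 10x^3 + 10x^2 - 5x + 1
image of x^6: 6x^6 + 6x^5 - 15x^4 + 20x^3 - 15x^2 + 6x - 1
image of x^7: 7x^7 + 7x^6 - 21x^5 + 35x^4 - 35x^3 + 21x^2 - 7x + 1
each image's coordinates form column j of the matrix
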